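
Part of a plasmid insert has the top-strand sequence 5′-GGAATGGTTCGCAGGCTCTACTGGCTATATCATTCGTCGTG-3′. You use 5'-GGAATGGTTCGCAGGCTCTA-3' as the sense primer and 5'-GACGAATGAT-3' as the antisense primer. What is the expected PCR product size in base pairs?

Scanning the template, GGAATGGTTCGCAGGCTCTA occurs at positions 1–20; this primer anneals to the bottom strand there with its 3' end pointing downstream.
The reverse primer's reverse complement is ATCATTCGTC, which matches the template at positions 29–38.
Amplicon spans positions 1–38: 38 bp.

38 bp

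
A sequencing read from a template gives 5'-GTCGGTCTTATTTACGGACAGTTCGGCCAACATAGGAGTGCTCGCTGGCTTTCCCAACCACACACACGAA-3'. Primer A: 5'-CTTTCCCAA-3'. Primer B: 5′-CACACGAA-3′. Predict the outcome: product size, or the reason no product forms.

No product — both primers anneal to the same strand and extend in the same direction.

Primer A (CTTTCCCAA) matches the top strand at positions 49–57 (3' end points downstream).
Primer B (CACACGAA) also matches the top strand directly, at positions 63–70 — its reverse complement TTCGTGTG is not present.
Both primers anneal to the bottom strand with 3' ends pointing the same way, so neither can prime synthesis back toward the other.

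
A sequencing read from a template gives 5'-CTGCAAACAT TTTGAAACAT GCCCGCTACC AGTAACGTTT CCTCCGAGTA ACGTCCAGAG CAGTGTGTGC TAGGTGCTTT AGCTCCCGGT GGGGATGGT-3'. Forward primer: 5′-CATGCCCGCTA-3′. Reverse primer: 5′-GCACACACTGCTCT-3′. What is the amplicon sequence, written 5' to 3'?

Forward primer CATGCCCGCTA is found on the top strand at positions 18–28.
The reverse primer's reverse complement is AGAGCAGTGTGTGC, which matches the template at positions 57–70.
The product is the template from position 18 through 70 (53 bp).

5'-CATGCCCGCTACCAGTAACGTTTCCTCCGAGTAACGTCCAGAGCAGTGTGTGC-3'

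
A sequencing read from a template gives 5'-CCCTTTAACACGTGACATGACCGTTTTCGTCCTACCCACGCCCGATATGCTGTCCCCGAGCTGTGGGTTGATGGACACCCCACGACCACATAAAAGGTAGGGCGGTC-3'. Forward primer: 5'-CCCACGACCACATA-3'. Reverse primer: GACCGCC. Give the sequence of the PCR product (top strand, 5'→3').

5'-CCCACGACCACATAAAAGGTAGGGCGGTC-3'

Scanning the template, CCCACGACCACATA occurs at positions 79–92; this primer anneals to the bottom strand there with its 3' end pointing downstream.
The reverse primer's reverse complement is GGCGGTC, which matches the template at positions 101–107.
The product is the template from position 79 through 107 (29 bp).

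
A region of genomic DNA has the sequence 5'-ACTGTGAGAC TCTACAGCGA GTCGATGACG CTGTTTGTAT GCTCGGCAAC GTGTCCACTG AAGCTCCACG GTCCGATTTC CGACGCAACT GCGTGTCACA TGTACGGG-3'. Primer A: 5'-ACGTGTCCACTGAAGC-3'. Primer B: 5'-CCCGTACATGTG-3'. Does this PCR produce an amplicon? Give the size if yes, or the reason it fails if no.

Yes — a 60 bp product.

Primer A (ACGTGTCCACTGAAGC) matches the top strand at positions 49–64; it acts as a forward primer.
Primer B's reverse complement is CACATGTACGGG, matching the top strand at positions 97–108; it acts as a reverse primer.
The 3' ends face each other across positions 49–108, giving a 60 bp product.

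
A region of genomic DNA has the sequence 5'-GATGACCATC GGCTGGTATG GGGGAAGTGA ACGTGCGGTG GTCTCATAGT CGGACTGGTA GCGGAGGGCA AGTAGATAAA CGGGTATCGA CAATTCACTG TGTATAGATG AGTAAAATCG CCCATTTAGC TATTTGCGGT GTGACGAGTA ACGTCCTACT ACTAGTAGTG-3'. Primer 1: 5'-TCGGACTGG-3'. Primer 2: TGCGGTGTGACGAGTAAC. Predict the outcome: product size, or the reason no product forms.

No product — both primers anneal to the same strand and extend in the same direction.

Primer 1 (TCGGACTGG) matches the top strand at positions 50–58 (3' end points downstream).
Primer 2 (TGCGGTGTGACGAGTAAC) also matches the top strand directly, at positions 135–152 — its reverse complement GTTACTCGTCACACCGCA is not present.
Both primers anneal to the bottom strand with 3' ends pointing the same way, so neither can prime synthesis back toward the other.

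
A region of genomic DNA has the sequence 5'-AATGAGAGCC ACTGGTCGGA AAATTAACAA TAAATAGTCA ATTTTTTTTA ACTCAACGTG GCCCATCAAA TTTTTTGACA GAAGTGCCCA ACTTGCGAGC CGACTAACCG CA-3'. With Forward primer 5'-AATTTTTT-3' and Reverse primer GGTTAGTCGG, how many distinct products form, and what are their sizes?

Two products: 70 bp, 41 bp

The forward primer AATTTTTT matches the top strand at positions 40–47, 69–76.
The reverse primer's reverse complement is CCGACTAACC, matching at positions 100–109.
Each forward site pairs with the reverse site to give a product ending at position 109: sizes 70, 41 bp.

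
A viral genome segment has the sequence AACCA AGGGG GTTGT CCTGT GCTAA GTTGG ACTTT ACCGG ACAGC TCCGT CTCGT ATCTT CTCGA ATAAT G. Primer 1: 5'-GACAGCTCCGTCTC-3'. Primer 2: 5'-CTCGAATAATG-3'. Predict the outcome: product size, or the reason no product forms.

Primer 1 (GACAGCTCCGTCTC) matches the top strand at positions 40–53 (3' end points downstream).
Primer 2 (CTCGAATAATG) also matches the top strand directly, at positions 61–71 — its reverse complement CATTATTCGAG is not present.
Both primers anneal to the bottom strand with 3' ends pointing the same way, so neither can prime synthesis back toward the other.

No product — both primers anneal to the same strand and extend in the same direction.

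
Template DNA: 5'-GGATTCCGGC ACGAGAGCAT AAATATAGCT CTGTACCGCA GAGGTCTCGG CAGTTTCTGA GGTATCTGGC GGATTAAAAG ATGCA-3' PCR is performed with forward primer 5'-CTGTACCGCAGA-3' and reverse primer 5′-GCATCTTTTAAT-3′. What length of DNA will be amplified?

Forward primer CTGTACCGCAGA is found on the top strand at positions 31–42.
Taking the reverse complement of GCATCTTTTAAT gives ATTAAAAGATGC, found at positions 73–84 on the template; the primer anneals here to the top strand with its 3' end pointing upstream.
The product runs from position 31 to position 84, so its length is 84 − 31 + 1 = 54 bp.

54 bp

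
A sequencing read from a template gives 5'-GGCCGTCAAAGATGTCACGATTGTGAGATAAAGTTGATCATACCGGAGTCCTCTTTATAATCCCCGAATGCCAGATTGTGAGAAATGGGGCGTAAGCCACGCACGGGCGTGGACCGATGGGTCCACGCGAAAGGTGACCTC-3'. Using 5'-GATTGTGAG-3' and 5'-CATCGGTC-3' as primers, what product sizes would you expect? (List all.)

101 bp, 46 bp

The forward primer GATTGTGAG matches the top strand at positions 19–27, 74–82.
The reverse primer's reverse complement is GACCGATG, matching at positions 112–119.
Each forward site pairs with the reverse site to give a product ending at position 119: sizes 101, 46 bp.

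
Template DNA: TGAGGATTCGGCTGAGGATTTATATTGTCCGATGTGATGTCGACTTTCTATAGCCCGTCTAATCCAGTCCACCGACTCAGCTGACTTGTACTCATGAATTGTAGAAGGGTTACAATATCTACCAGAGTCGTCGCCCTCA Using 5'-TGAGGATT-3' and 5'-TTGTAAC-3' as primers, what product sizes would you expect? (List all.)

The forward primer TGAGGATT matches the top strand at positions 1–8, 13–20.
The reverse primer's reverse complement is GTTACAA, matching at positions 109–115.
Each forward site pairs with the reverse site to give a product ending at position 115: sizes 115, 103 bp.

115 bp, 103 bp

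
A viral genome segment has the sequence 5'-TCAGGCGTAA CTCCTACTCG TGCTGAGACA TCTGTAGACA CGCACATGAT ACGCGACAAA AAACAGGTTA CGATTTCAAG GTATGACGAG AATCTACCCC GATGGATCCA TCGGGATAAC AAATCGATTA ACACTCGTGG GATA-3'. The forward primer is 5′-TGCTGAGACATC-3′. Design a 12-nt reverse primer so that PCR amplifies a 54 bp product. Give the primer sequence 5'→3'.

5'-ATCGTAACCTGT-3'

The forward primer binds at positions 21–32, so a 54 bp product ends at position 21 + 54 − 1 = 74.
The reverse primer anneals to the top strand over positions 63–74, i.e. to ACAGGTTACGAT.
Its sequence written 5'→3' is the reverse complement: ATCGTAACCTGT.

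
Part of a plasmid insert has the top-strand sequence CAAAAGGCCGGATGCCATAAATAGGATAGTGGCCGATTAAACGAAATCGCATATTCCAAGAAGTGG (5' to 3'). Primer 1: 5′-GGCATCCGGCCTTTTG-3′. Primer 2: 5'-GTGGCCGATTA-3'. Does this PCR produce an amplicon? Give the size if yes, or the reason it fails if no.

No product — the primers' 3' ends point away from each other.

Primer 1 (GGCATCCGGCCTTTTG) has reverse complement CAAAAGGCCGGATGCC, which matches the top strand at positions 1–16; primer 1 anneals to the top strand there with its 3' end pointing upstream toward position 1.
Primer 2 (GTGGCCGATTA) matches the top strand directly at positions 29–39; it anneals to the bottom strand with its 3' end pointing downstream toward position 39.
The 3' ends diverge (primer 1 extends toward position 1, primer 2 toward position 66), so the primers never converge on a shared product.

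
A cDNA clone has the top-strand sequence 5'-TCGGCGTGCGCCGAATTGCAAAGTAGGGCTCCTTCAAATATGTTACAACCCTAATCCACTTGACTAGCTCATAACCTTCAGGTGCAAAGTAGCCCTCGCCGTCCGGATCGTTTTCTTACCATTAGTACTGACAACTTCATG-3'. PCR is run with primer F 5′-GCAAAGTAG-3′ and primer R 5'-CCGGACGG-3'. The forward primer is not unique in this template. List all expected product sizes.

The forward primer GCAAAGTAG matches the top strand at positions 18–26, 84–92.
The reverse primer's reverse complement is CCGTCCGG, matching at positions 99–106.
Each forward site pairs with the reverse site to give a product ending at position 106: sizes 89, 23 bp.

89 bp, 23 bp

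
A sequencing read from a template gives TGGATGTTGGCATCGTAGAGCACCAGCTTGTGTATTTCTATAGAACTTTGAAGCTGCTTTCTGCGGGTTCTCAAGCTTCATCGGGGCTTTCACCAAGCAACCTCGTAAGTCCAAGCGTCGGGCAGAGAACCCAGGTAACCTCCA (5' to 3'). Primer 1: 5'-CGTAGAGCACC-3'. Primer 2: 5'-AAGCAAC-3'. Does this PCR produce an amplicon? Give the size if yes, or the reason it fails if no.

No product — both primers anneal to the same strand and extend in the same direction.

Primer 1 (CGTAGAGCACC) matches the top strand at positions 14–24 (3' end points downstream).
Primer 2 (AAGCAAC) also matches the top strand directly, at positions 95–101 — its reverse complement GTTGCTT is not present.
Both primers anneal to the bottom strand with 3' ends pointing the same way, so neither can prime synthesis back toward the other.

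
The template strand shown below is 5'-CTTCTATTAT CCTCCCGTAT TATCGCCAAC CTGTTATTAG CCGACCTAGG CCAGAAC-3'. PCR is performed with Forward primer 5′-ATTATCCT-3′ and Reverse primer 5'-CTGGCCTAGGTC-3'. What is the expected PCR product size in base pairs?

Scanning the template, ATTATCCT occurs at positions 6–13; this primer anneals to the bottom strand there with its 3' end pointing downstream.
Taking the reverse complement of CTGGCCTAGGTC gives GACCTAGGCCAG, found at positions 43–54 on the template; the primer anneals here to the top strand with its 3' end pointing upstream.
Amplicon spans positions 6–54: 49 bp.

49 bp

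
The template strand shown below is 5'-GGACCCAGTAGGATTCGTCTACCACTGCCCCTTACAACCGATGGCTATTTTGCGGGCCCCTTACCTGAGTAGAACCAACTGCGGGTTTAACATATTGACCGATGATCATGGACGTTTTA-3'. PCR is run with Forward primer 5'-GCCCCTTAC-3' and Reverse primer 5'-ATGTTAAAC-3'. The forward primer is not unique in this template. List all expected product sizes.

67 bp, 38 bp

The forward primer GCCCCTTAC matches the top strand at positions 27–35, 56–64.
The reverse primer's reverse complement is GTTTAACAT, matching at positions 85–93.
Each forward site pairs with the reverse site to give a product ending at position 93: sizes 67, 38 bp.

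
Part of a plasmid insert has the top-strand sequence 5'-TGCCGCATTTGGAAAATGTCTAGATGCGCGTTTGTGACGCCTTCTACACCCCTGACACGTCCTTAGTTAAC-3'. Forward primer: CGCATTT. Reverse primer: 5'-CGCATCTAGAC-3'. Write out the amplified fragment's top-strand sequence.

5'-CGCATTTGGAAAATGTCTAGATGCG-3'

Scanning the template, CGCATTT occurs at positions 4–10; this primer anneals to the bottom strand there with its 3' end pointing downstream.
The reverse primer's reverse complement is GTCTAGATGCG, which matches the template at positions 18–28.
The product is the template from position 4 through 28 (25 bp).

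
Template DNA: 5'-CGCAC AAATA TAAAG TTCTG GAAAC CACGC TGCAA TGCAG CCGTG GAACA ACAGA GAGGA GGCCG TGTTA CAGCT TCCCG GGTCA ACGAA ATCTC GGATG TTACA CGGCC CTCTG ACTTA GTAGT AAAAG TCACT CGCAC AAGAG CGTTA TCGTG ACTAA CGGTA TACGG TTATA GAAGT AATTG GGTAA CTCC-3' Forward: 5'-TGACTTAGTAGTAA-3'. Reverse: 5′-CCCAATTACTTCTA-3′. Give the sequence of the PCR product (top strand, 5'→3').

Scanning the template, TGACTTAGTAGTAA occurs at positions 114–127; this primer anneals to the bottom strand there with its 3' end pointing downstream.
Taking the reverse complement of CCCAATTACTTCTA gives TAGAAGTAATTGGG, found at positions 174–187 on the template; the primer anneals here to the top strand with its 3' end pointing upstream.
The product is the template from position 114 through 187 (74 bp).

5'-TGACTTAGTAGTAAAAGTCACTCGCACAAGAGCGTTATCGTGACTAACGGTATACGGTTATAGAAGTAATTGGG-3'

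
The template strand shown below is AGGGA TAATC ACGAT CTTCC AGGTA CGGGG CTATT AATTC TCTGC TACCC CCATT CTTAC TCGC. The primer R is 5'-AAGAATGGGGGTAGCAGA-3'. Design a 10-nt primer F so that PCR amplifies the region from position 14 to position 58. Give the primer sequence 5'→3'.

5'-ATCTTCCAGG-3'

The reverse primer's reverse complement TCTGCTACCCCCATTCTT matches the template at positions 41–58; the product starts at position 14.
The forward primer is identical to the top strand over positions 14–23: ATCTTCCAGG.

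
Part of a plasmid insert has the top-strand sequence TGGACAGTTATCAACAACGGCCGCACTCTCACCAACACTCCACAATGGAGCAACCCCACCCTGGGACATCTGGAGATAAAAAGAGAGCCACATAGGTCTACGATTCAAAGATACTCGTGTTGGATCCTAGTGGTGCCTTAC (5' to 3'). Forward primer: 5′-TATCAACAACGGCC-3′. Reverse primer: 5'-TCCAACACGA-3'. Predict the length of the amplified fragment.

116 bp

Forward primer TATCAACAACGGCC is found on the top strand at positions 9–22.
Taking the reverse complement of TCCAACACGA gives TCGTGTTGGA, found at positions 115–124 on the template; the primer anneals here to the top strand with its 3' end pointing upstream.
Product length = (reverse-primer end) − (forward-primer start) + 1 = 124 − 9 + 1 = 116 bp.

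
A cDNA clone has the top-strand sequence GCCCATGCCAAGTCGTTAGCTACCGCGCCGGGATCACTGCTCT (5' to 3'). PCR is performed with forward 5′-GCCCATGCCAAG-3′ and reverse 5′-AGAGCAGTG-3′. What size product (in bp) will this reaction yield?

The forward primer matches the template at positions 1–12.
The reverse primer's reverse complement is CACTGCTCT, which matches the template at positions 35–43.
The product runs from position 1 to position 43, so its length is 43 − 1 + 1 = 43 bp.

43 bp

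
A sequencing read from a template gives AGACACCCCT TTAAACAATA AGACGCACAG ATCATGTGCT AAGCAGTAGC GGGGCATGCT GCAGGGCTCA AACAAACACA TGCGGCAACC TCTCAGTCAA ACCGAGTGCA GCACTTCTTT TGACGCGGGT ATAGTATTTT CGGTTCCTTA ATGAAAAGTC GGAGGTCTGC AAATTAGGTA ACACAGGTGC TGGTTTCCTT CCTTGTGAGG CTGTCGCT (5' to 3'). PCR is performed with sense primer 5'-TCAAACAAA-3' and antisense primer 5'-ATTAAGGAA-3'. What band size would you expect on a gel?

85 bp

Scanning the template, TCAAACAAA occurs at positions 68–76; this primer anneals to the bottom strand there with its 3' end pointing downstream.
Taking the reverse complement of ATTAAGGAA gives TTCCTTAAT, found at positions 144–152 on the template; the primer anneals here to the top strand with its 3' end pointing upstream.
Amplicon spans positions 68–152: 85 bp.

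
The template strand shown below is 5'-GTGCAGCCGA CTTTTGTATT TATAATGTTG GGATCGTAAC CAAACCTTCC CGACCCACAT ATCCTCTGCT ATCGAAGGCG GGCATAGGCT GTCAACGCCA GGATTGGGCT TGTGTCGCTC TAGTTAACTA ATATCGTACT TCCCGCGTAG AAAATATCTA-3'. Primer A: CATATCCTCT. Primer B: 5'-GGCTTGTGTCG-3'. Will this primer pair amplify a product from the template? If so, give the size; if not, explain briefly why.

Primer A (CATATCCTCT) matches the top strand at positions 58–67 (3' end points downstream).
Primer B (GGCTTGTGTCG) also matches the top strand directly, at positions 107–117 — its reverse complement CGACACAAGCC is not present.
Both primers anneal to the bottom strand with 3' ends pointing the same way, so neither can prime synthesis back toward the other.

No product — both primers anneal to the same strand and extend in the same direction.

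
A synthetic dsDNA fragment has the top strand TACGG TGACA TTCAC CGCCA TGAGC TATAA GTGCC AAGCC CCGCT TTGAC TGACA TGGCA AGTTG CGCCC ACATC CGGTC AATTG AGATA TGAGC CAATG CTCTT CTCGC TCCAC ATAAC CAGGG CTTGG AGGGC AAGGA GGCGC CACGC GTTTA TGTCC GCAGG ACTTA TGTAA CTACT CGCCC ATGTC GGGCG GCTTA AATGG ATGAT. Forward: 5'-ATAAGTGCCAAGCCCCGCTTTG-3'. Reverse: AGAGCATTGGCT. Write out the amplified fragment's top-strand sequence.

Scanning the template, ATAAGTGCCAAGCCCCGCTTTG occurs at positions 27–48; this primer anneals to the bottom strand there with its 3' end pointing downstream.
Reverse complement of the reverse primer: AGCCAATGCTCT. This occurs on the top strand at positions 93–104.
The product is the template from position 27 through 104 (78 bp).

5'-ATAAGTGCCAAGCCCCGCTTTGACTGACATGGCAAGTTGCGCCCACATCCGGTCAATTGAGATATGAGCCAATGCTCT-3'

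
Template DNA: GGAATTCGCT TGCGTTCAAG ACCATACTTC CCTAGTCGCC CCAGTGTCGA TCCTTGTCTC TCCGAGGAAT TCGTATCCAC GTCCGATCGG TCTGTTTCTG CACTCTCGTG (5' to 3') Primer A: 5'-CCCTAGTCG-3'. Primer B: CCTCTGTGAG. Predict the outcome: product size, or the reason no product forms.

Primer B (CCTCTGTGAG) does not match the top strand, and its reverse complement CTCACAGAGG does not match either.
With no annealing site for primer B, no amplification occurs.

No product — primer B has no binding site in the template.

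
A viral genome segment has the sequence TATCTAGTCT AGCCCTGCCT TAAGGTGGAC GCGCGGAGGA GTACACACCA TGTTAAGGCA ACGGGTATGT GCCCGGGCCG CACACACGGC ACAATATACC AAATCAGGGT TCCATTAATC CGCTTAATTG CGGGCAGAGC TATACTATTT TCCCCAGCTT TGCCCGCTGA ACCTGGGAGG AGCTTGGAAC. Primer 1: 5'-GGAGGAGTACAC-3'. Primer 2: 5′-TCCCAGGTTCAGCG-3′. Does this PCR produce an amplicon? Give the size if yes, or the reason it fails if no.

Primer 1 (GGAGGAGTACAC) matches the top strand at positions 35–46; it acts as a forward primer.
Primer 2's reverse complement is CGCTGAACCTGGGA, matching the top strand at positions 165–178; it acts as a reverse primer.
The 3' ends face each other across positions 35–178, giving a 144 bp product.

Yes — a 144 bp product.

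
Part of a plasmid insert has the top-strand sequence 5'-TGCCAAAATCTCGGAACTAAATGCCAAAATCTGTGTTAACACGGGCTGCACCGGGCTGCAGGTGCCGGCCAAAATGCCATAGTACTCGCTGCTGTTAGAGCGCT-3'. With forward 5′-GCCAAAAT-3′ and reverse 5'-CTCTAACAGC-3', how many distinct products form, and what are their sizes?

The forward primer GCCAAAAT matches the top strand at positions 2–9, 23–30, 68–75.
The reverse primer's reverse complement is GCTGTTAGAG, matching at positions 91–100.
Each forward site pairs with the reverse site to give a product ending at position 100: sizes 99, 78, 33 bp.

Three products: 99 bp, 78 bp, 33 bp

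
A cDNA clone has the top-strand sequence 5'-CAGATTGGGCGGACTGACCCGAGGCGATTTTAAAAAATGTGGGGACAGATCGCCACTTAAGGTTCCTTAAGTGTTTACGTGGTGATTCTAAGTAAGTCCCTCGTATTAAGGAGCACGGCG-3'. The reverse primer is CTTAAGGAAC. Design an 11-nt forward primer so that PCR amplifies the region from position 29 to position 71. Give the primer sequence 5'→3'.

The reverse primer's reverse complement GTTCCTTAAG matches the template at positions 62–71; the product starts at position 29.
The forward primer is identical to the top strand over positions 29–39: TTTAAAAAATG.

5'-TTTAAAAAATG-3'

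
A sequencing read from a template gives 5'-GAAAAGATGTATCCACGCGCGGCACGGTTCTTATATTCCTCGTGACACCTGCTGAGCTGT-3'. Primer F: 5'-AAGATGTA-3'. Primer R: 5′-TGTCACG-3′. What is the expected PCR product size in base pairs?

44 bp

Forward primer AAGATGTA is found on the top strand at positions 4–11.
Reverse complement of the reverse primer: CGTGACA. This occurs on the top strand at positions 41–47.
Amplicon spans positions 4–47: 44 bp.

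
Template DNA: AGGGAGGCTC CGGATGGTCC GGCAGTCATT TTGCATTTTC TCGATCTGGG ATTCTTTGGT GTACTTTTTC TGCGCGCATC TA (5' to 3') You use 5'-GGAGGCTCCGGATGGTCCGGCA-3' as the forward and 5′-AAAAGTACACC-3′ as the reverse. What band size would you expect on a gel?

Scanning the template, GGAGGCTCCGGATGGTCCGGCA occurs at positions 3–24; this primer anneals to the bottom strand there with its 3' end pointing downstream.
The reverse primer's reverse complement is GGTGTACTTTT, which matches the template at positions 58–68.
Product length = (reverse-primer end) − (forward-primer start) + 1 = 68 − 3 + 1 = 66 bp.

66 bp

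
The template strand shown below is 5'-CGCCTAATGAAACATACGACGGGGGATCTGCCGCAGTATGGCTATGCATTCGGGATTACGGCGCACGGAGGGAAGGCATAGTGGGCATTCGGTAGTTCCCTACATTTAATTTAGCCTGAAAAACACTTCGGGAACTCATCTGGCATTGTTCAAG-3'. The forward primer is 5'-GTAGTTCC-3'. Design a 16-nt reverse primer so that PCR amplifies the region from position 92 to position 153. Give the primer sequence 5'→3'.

The product's 3' end on the top strand is position 153.
The reverse primer anneals to the top strand over positions 138–153, i.e. to ATCTGGCATTGTTCAA.
Its sequence written 5'→3' is the reverse complement: TTGAACAATGCCAGAT.

5'-TTGAACAATGCCAGAT-3'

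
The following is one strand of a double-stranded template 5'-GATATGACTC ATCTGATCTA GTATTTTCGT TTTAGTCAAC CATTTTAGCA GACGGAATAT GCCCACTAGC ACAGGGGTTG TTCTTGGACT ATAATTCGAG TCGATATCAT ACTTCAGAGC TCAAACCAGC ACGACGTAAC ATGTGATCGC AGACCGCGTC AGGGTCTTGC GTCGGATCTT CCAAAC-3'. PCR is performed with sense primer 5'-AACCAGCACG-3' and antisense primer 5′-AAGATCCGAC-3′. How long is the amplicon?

57 bp

Forward primer AACCAGCACG is found on the top strand at positions 124–133.
The reverse primer's reverse complement is GTCGGATCTT, which matches the template at positions 171–180.
The product runs from position 124 to position 180, so its length is 180 − 124 + 1 = 57 bp.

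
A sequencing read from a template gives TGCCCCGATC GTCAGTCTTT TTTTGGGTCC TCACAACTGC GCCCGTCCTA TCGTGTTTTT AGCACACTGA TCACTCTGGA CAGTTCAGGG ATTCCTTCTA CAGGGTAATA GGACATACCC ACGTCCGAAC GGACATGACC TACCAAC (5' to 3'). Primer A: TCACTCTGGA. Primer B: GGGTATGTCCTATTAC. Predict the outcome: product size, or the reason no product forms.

Yes — a 50 bp product.

Primer A (TCACTCTGGA) matches the top strand at positions 71–80; it acts as a forward primer.
Primer B's reverse complement is GTAATAGGACATACCC, matching the top strand at positions 105–120; it acts as a reverse primer.
The 3' ends face each other across positions 71–120, giving a 50 bp product.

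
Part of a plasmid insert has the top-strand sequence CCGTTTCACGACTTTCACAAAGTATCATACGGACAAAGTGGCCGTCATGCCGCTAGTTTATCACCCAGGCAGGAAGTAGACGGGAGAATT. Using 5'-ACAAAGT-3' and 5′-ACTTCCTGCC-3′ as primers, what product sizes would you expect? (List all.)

61 bp, 45 bp

The forward primer ACAAAGT matches the top strand at positions 17–23, 33–39.
The reverse primer's reverse complement is GGCAGGAAGT, matching at positions 68–77.
Each forward site pairs with the reverse site to give a product ending at position 77: sizes 61, 45 bp.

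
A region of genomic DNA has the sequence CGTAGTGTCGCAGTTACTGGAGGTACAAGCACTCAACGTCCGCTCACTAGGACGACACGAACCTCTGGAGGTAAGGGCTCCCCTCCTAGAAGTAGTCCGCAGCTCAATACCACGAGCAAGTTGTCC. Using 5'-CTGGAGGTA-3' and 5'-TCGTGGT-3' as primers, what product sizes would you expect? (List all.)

99 bp, 51 bp

The forward primer CTGGAGGTA matches the top strand at positions 17–25, 65–73.
The reverse primer's reverse complement is ACCACGA, matching at positions 109–115.
Each forward site pairs with the reverse site to give a product ending at position 115: sizes 99, 51 bp.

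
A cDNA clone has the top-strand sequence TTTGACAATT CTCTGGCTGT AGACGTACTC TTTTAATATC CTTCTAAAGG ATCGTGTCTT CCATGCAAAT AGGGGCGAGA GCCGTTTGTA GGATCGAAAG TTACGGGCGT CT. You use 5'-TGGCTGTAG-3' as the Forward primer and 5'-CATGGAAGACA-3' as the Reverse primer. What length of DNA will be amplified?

The forward primer matches the template at positions 14–22.
The reverse primer's reverse complement is TGTCTTCCATG, which matches the template at positions 55–65.
Amplicon spans positions 14–65: 52 bp.

52 bp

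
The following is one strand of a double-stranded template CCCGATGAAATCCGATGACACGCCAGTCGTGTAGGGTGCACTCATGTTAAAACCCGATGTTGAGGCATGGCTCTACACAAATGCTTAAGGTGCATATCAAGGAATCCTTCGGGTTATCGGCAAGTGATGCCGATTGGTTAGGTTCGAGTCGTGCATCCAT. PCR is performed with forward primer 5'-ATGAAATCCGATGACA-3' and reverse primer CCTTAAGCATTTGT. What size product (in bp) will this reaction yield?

Scanning the template, ATGAAATCCGATGACA occurs at positions 5–20; this primer anneals to the bottom strand there with its 3' end pointing downstream.
The reverse primer's reverse complement is ACAAATGCTTAAGG, which matches the template at positions 77–90.
Product length = (reverse-primer end) − (forward-primer start) + 1 = 90 − 5 + 1 = 86 bp.

86 bp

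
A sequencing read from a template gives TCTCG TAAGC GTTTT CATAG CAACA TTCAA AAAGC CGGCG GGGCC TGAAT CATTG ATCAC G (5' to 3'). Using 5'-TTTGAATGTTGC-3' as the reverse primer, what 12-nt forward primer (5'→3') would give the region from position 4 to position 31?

5'-CGTAAGCGTTTT-3'

The reverse primer's reverse complement GCAACATTCAAA matches the template at positions 20–31; the product starts at position 4.
The forward primer is identical to the top strand over positions 4–15: CGTAAGCGTTTT.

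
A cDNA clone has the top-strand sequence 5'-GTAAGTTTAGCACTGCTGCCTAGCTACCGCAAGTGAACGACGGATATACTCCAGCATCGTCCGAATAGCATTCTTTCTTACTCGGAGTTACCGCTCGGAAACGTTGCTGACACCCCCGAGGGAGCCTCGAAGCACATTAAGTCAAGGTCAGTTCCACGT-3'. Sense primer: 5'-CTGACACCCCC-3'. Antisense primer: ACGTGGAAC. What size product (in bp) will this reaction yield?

The forward primer matches the template at positions 107–117.
Reverse complement of the reverse primer: GTTCCACGT. This occurs on the top strand at positions 151–159.
Product length = (reverse-primer end) − (forward-primer start) + 1 = 159 − 107 + 1 = 53 bp.

53 bp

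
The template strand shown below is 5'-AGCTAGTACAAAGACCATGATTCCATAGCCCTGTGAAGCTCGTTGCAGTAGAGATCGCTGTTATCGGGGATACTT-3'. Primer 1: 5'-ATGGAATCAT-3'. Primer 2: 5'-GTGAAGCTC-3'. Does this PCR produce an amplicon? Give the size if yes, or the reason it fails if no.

No product — the primers' 3' ends point away from each other.

Primer 1 (ATGGAATCAT) has reverse complement ATGATTCCAT, which matches the top strand at positions 17–26; primer 1 anneals to the top strand there with its 3' end pointing upstream toward position 17.
Primer 2 (GTGAAGCTC) matches the top strand directly at positions 33–41; it anneals to the bottom strand with its 3' end pointing downstream toward position 41.
The 3' ends diverge (primer 1 extends toward position 1, primer 2 toward position 75), so the primers never converge on a shared product.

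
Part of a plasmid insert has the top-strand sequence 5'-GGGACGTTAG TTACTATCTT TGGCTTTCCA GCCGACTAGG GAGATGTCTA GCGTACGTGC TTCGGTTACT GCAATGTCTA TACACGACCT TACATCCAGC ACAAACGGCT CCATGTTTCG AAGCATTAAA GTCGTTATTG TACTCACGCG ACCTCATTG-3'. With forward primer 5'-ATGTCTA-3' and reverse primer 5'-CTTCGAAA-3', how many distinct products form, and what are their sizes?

Two products: 80 bp, 50 bp

The forward primer ATGTCTA matches the top strand at positions 44–50, 74–80.
The reverse primer's reverse complement is TTTCGAAG, matching at positions 116–123.
Each forward site pairs with the reverse site to give a product ending at position 123: sizes 80, 50 bp.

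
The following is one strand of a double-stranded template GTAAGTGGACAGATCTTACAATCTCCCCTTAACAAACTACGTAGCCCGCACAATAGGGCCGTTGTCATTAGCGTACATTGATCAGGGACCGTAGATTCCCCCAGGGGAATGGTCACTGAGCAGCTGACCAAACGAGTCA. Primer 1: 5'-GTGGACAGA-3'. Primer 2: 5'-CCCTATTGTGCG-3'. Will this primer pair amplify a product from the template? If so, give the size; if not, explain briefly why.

Primer 1 (GTGGACAGA) matches the top strand at positions 5–13; it acts as a forward primer.
Primer 2's reverse complement is CGCACAATAGGG, matching the top strand at positions 47–58; it acts as a reverse primer.
The 3' ends face each other across positions 5–58, giving a 54 bp product.

Yes — a 54 bp product.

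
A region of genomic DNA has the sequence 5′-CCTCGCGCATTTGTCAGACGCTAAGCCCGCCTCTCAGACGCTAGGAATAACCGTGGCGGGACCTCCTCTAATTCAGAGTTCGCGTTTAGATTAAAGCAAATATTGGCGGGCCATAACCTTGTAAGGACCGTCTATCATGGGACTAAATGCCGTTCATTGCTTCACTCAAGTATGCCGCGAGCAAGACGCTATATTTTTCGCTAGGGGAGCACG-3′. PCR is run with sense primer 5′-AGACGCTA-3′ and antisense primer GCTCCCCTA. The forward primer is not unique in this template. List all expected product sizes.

195 bp, 175 bp, 27 bp

The forward primer AGACGCTA matches the top strand at positions 16–23, 36–43, 184–191.
The reverse primer's reverse complement is TAGGGGAGC, matching at positions 202–210.
Each forward site pairs with the reverse site to give a product ending at position 210: sizes 195, 175, 27 bp.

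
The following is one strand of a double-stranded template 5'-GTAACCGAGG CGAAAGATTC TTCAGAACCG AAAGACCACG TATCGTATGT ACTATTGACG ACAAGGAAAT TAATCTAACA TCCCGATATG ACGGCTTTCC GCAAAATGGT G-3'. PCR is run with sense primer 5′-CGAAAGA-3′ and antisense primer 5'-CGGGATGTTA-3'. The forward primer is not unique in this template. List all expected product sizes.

The forward primer CGAAAGA matches the top strand at positions 11–17, 29–35.
The reverse primer's reverse complement is TAACATCCCG, matching at positions 76–85.
Each forward site pairs with the reverse site to give a product ending at position 85: sizes 75, 57 bp.

75 bp, 57 bp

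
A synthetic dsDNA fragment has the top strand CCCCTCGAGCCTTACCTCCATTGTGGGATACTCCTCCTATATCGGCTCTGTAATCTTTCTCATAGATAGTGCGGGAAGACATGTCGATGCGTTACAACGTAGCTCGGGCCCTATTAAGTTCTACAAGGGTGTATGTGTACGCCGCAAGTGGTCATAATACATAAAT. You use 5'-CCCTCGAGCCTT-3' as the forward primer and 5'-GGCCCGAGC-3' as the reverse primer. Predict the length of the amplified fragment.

Scanning the template, CCCTCGAGCCTT occurs at positions 2–13; this primer anneals to the bottom strand there with its 3' end pointing downstream.
Taking the reverse complement of GGCCCGAGC gives GCTCGGGCC, found at positions 102–110 on the template; the primer anneals here to the top strand with its 3' end pointing upstream.
Product length = (reverse-primer end) − (forward-primer start) + 1 = 110 − 2 + 1 = 109 bp.

109 bp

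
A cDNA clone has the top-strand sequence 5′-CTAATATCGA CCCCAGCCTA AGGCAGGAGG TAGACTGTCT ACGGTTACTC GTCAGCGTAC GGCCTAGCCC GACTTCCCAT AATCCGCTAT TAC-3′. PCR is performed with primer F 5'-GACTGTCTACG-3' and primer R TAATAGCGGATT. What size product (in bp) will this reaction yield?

Forward primer GACTGTCTACG is found on the top strand at positions 33–43.
Reverse complement of the reverse primer: AATCCGCTATTA. This occurs on the top strand at positions 81–92.
The product runs from position 33 to position 92, so its length is 92 − 33 + 1 = 60 bp.

60 bp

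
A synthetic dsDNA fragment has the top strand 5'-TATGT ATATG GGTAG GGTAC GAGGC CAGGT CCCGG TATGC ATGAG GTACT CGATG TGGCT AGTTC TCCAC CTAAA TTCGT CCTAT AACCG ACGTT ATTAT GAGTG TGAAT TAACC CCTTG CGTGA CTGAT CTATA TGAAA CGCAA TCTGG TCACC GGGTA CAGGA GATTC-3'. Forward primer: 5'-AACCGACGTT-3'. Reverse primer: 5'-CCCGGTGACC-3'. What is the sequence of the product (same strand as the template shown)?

Scanning the template, AACCGACGTT occurs at positions 86–95; this primer anneals to the bottom strand there with its 3' end pointing downstream.
Reverse complement of the reverse primer: GGTCACCGGG. This occurs on the top strand at positions 149–158.
The product is the template from position 86 through 158 (73 bp).

5'-AACCGACGTTATTATGAGTGTGAATTAACCCCTTGCGTGACTGATCTATATGAAACGCAATCTGGTCACCGGG-3'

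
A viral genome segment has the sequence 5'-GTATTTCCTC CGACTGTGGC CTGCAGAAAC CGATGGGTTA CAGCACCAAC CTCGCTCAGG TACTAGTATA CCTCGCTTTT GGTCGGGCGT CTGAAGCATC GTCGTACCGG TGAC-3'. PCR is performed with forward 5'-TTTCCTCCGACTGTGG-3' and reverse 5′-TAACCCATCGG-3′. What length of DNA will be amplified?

37 bp

Scanning the template, TTTCCTCCGACTGTGG occurs at positions 4–19; this primer anneals to the bottom strand there with its 3' end pointing downstream.
The reverse primer's reverse complement is CCGATGGGTTA, which matches the template at positions 30–40.
Product length = (reverse-primer end) − (forward-primer start) + 1 = 40 − 4 + 1 = 37 bp.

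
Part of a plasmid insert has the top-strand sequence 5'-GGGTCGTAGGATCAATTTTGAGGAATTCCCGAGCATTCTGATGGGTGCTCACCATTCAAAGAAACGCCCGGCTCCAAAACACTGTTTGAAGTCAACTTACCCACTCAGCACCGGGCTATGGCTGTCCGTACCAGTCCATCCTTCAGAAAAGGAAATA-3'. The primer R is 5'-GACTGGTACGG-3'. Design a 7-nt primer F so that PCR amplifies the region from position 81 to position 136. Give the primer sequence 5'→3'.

5'-ACTGTTT-3'

The reverse primer's reverse complement CCGTACCAGTC matches the template at positions 126–136; the product starts at position 81.
The forward primer is identical to the top strand over positions 81–87: ACTGTTT.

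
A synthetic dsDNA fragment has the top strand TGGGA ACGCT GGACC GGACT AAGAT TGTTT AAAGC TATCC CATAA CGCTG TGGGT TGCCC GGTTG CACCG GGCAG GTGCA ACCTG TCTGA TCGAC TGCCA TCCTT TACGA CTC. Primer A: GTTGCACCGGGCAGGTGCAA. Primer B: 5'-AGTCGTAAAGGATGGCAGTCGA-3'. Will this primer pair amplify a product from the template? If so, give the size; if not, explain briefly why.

Primer A (GTTGCACCGGGCAGGTGCAA) matches the top strand at positions 62–81; it acts as a forward primer.
Primer B's reverse complement is TCGACTGCCATCCTTTACGACT, matching the top strand at positions 91–112; it acts as a reverse primer.
The 3' ends face each other across positions 62–112, giving a 51 bp product.

Yes — a 51 bp product.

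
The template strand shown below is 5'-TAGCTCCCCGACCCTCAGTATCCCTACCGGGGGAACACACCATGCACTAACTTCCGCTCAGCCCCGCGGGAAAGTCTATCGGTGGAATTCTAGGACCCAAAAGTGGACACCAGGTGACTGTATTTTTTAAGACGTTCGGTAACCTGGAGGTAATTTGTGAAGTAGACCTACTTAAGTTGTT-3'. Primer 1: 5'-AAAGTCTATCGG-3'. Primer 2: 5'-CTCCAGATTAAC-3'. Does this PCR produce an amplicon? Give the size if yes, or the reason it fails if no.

No product — primer 2 has no binding site in the template.

Primer 2 (CTCCAGATTAAC) does not match the top strand, and its reverse complement GTTAATCTGGAG does not match either.
With no annealing site for primer 2, no amplification occurs.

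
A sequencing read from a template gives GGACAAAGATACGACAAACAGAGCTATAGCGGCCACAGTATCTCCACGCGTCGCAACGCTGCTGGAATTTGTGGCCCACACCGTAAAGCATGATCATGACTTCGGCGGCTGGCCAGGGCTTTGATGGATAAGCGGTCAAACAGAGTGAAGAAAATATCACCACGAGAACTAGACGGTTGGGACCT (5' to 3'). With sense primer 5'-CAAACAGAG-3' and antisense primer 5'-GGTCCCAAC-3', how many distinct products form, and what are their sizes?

Two products: 170 bp, 48 bp

The forward primer CAAACAGAG matches the top strand at positions 15–23, 137–145.
The reverse primer's reverse complement is GTTGGGACC, matching at positions 176–184.
Each forward site pairs with the reverse site to give a product ending at position 184: sizes 170, 48 bp.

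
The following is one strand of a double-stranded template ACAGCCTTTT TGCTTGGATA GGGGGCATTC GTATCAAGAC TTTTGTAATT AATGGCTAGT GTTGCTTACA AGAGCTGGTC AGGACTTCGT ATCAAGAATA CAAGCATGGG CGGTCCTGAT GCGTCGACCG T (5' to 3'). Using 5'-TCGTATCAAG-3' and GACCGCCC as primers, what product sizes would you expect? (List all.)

87 bp, 29 bp

The forward primer TCGTATCAAG matches the top strand at positions 29–38, 87–96.
The reverse primer's reverse complement is GGGCGGTC, matching at positions 108–115.
Each forward site pairs with the reverse site to give a product ending at position 115: sizes 87, 29 bp.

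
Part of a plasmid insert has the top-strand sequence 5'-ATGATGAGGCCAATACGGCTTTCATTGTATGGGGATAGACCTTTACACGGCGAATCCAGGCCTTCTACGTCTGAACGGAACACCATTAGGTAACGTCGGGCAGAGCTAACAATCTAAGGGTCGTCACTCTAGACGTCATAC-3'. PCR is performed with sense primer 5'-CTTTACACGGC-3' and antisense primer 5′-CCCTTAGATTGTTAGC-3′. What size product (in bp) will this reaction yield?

Forward primer CTTTACACGGC is found on the top strand at positions 41–51.
Taking the reverse complement of CCCTTAGATTGTTAGC gives GCTAACAATCTAAGGG, found at positions 105–120 on the template; the primer anneals here to the top strand with its 3' end pointing upstream.
The product runs from position 41 to position 120, so its length is 120 − 41 + 1 = 80 bp.

80 bp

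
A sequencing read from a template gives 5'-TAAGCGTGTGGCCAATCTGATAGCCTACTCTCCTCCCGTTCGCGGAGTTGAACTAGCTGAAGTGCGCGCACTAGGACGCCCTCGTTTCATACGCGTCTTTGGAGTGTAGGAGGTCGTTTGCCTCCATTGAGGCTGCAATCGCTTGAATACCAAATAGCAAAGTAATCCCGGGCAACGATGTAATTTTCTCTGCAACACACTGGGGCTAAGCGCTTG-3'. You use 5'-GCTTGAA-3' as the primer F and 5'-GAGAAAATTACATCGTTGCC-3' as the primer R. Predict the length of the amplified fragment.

Forward primer GCTTGAA is found on the top strand at positions 141–147.
Taking the reverse complement of GAGAAAATTACATCGTTGCC gives GGCAACGATGTAATTTTCTC, found at positions 171–190 on the template; the primer anneals here to the top strand with its 3' end pointing upstream.
Amplicon spans positions 141–190: 50 bp.

50 bp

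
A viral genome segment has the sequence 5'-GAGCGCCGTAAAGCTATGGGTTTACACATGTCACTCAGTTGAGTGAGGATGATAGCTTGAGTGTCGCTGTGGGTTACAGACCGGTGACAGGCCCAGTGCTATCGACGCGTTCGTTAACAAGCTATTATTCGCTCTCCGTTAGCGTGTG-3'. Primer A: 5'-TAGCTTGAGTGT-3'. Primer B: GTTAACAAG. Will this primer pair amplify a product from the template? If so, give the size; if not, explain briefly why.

No product — both primers anneal to the same strand and extend in the same direction.

Primer A (TAGCTTGAGTGT) matches the top strand at positions 53–64 (3' end points downstream).
Primer B (GTTAACAAG) also matches the top strand directly, at positions 113–121 — its reverse complement CTTGTTAAC is not present.
Both primers anneal to the bottom strand with 3' ends pointing the same way, so neither can prime synthesis back toward the other.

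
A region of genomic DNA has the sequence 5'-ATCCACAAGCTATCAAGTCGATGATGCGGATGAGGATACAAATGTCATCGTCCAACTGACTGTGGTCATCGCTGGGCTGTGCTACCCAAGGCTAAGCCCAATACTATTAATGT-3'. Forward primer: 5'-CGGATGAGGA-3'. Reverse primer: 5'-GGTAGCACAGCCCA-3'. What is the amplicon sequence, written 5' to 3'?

Forward primer CGGATGAGGA is found on the top strand at positions 27–36.
Taking the reverse complement of GGTAGCACAGCCCA gives TGGGCTGTGCTACC, found at positions 73–86 on the template; the primer anneals here to the top strand with its 3' end pointing upstream.
The product is the template from position 27 through 86 (60 bp).

5'-CGGATGAGGATACAAATGTCATCGTCCAACTGACTGTGGTCATCGCTGGGCTGTGCTACC-3'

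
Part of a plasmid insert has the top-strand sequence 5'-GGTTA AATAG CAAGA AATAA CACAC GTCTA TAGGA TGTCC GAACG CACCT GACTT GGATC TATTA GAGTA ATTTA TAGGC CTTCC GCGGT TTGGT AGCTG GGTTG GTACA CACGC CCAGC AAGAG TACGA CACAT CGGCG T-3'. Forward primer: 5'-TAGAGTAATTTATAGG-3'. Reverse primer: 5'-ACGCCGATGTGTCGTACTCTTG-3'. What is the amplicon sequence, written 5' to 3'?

5'-TAGAGTAATTTATAGGCCTTCCGCGGTTTGGTAGCTGGGTTGGTACACACGCCCAGCAAGAGTACGACACATCGGCGT-3'

The forward primer matches the template at positions 64–79.
The reverse primer's reverse complement is CAAGAGTACGACACATCGGCGT, which matches the template at positions 120–141.
The product is the template from position 64 through 141 (78 bp).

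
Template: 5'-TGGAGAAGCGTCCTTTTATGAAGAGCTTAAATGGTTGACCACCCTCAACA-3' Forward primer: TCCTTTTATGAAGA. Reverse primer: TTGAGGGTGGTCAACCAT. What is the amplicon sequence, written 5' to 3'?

The forward primer matches the template at positions 11–24.
The reverse primer's reverse complement is ATGGTTGACCACCCTCAA, which matches the template at positions 31–48.
The product is the template from position 11 through 48 (38 bp).

5'-TCCTTTTATGAAGAGCTTAAATGGTTGACCACCCTCAA-3'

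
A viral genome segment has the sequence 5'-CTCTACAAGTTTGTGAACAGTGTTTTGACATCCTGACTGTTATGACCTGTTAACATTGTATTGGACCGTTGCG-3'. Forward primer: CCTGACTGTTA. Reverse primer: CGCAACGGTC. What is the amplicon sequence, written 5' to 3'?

5'-CCTGACTGTTATGACCTGTTAACATTGTATTGGACCGTTGCG-3'

Forward primer CCTGACTGTTA is found on the top strand at positions 32–42.
The reverse primer's reverse complement is GACCGTTGCG, which matches the template at positions 64–73.
The product is the template from position 32 through 73 (42 bp).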